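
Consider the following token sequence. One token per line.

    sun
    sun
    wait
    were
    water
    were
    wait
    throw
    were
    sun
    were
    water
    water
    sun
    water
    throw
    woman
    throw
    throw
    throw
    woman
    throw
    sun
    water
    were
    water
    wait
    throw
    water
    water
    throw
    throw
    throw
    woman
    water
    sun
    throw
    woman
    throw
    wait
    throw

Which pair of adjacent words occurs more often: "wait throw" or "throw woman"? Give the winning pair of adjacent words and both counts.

"wait throw": 3 occurrences
"throw woman": 4 occurrences

"throw woman" (4 vs 3)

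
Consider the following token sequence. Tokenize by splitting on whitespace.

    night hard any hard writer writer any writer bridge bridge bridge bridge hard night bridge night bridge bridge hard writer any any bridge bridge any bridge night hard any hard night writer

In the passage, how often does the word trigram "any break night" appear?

0

Scanning the 30 overlapping trigram windows for "any break night":
  (none found)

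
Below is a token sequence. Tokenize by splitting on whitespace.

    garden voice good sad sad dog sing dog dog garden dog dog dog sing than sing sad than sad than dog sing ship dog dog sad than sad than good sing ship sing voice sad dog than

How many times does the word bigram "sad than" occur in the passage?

4

Scanning the 36 overlapping bigram windows for "sad than":
  position 17–18: sad than
  position 19–20: sad than
  position 26–27: sad than
  position 28–29: sad than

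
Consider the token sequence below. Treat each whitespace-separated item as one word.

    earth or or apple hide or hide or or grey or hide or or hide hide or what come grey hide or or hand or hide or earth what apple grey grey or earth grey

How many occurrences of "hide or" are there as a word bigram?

Scanning the 34 overlapping bigram windows for "hide or":
  position 5–6: hide or
  position 7–8: hide or
  position 12–13: hide or
  position 16–17: hide or
  position 21–22: hide or
  position 26–27: hide or

6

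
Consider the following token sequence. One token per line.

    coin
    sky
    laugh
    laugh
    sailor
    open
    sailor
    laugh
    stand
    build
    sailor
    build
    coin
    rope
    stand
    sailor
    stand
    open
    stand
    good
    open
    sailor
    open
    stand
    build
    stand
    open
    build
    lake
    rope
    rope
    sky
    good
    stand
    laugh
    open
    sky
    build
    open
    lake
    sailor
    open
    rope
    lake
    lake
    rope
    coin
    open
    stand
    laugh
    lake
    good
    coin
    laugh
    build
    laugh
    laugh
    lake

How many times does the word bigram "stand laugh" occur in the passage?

Scanning the 57 overlapping bigram windows for "stand laugh":
  position 34–35: stand laugh
  position 49–50: stand laugh

2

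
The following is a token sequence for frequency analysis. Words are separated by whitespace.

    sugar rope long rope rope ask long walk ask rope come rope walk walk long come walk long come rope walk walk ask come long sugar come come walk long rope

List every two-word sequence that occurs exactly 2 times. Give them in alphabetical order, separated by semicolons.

come rope; come walk; long come; long rope; rope walk; walk ask; walk walk

Bigram counts meeting the condition (exactly 2 times):
  come rope: 2
  come walk: 2
  long come: 2
  long rope: 2
  rope walk: 2
  walk ask: 2
  walk walk: 2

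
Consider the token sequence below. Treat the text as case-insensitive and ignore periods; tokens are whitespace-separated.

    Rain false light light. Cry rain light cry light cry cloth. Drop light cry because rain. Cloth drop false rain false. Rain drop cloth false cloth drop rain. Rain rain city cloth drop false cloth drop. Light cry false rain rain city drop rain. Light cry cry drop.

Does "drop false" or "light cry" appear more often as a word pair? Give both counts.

"drop false": 2 occurrences
"light cry": 6 occurrences

"light cry" (6 vs 2)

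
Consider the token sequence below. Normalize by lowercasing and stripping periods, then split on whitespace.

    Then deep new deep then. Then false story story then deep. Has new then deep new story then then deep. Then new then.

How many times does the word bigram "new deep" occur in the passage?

1

Scanning the 22 overlapping bigram windows for "new deep":
  position 3–4: new deep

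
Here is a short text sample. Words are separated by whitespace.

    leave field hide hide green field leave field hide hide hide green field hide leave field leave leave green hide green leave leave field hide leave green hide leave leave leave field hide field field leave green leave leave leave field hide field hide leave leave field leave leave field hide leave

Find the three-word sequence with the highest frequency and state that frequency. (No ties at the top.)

"leave field hide", 6 times

Trigram frequencies (highest first):
  leave field hide: 6
  leave leave field: 5
  field hide leave: 4
  field hide hide: 2
  hide hide green: 2
  hide green field: 2
  … (22 more, each ≤ 2)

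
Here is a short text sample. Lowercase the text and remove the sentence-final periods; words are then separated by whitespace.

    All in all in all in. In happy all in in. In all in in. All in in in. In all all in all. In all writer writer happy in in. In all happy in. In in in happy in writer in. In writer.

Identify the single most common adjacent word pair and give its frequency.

Bigram frequencies (highest first):
  in in: 13
  all in: 8
  in all: 8
  happy in: 3
  in happy: 2
  in writer: 2
  … (7 more, each ≤ 1)

"in in", 13 times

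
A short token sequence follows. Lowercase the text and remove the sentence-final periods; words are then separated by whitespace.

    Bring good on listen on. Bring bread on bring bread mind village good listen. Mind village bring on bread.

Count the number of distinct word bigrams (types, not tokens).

15

19 tokens → 18 bigram windows in total.
Repeated bigrams (each contributes count−1 duplicates):
  bring bread: 2
  mind village: 2
  on bring: 2
3 duplicate windows → 18 − 3 = 15 distinct.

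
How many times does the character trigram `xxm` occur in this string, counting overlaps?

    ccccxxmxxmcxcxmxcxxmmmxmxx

Sliding a length-3 window over the 26 characters (24 positions):
  position 5–7: xxm
  position 8–10: xxm
  position 18–20: xxm

3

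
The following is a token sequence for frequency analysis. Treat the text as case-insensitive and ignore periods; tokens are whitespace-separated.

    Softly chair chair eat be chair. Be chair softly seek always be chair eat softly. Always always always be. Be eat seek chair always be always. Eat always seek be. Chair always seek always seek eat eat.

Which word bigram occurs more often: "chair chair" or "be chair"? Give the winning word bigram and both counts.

"be chair" (4 vs 1)

"chair chair": 1 occurrence
"be chair": 4 occurrences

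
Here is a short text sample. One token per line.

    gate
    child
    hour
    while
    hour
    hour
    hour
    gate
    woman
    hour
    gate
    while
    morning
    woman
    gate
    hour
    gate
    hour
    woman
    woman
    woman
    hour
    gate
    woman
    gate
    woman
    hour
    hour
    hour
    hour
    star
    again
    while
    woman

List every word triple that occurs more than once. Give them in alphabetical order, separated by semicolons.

Trigram counts meeting the condition (more than once):
  gate woman hour: 2
  hour gate woman: 2
  hour hour hour: 3
  woman hour gate: 2

gate woman hour; hour gate woman; hour hour hour; woman hour gate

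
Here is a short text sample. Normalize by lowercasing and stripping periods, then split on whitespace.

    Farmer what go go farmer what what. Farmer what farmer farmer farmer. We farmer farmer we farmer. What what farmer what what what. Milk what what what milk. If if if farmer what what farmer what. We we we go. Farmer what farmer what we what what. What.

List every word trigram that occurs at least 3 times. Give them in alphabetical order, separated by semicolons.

farmer what what; what farmer what; what what farmer; what what what

Trigram counts meeting the condition (at least 3 times):
  farmer what what: 4
  what farmer what: 4
  what what farmer: 3
  what what what: 3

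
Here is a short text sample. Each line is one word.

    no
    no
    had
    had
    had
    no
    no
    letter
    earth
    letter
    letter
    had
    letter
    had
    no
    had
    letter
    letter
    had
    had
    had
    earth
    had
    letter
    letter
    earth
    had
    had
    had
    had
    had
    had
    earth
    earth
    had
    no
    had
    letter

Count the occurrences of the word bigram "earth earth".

1

Scanning the 37 overlapping bigram windows for "earth earth":
  position 33–34: earth earth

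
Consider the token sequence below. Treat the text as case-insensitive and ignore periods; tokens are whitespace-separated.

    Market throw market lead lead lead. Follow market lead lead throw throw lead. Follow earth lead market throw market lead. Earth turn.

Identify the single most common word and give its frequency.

"lead", 8 times

Unigram frequencies (highest first):
  lead: 8
  market: 5
  throw: 4
  follow: 2
  earth: 2
  turn: 1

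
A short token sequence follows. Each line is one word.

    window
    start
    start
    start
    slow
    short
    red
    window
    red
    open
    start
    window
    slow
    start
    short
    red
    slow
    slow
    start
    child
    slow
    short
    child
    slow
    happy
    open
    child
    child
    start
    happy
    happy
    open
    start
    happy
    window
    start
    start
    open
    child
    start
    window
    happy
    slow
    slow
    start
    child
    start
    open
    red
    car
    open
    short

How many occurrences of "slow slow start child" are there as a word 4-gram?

2

Scanning the 49 overlapping 4-gram windows for "slow slow start child":
  position 17–20: slow slow start child
  position 43–46: slow slow start child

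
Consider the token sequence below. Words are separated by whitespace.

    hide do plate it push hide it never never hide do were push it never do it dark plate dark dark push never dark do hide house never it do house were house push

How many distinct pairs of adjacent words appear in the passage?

31

34 tokens → 33 bigram windows in total.
Repeated bigrams (each contributes count−1 duplicates):
  hide do: 2
  it never: 2
2 duplicate windows → 33 − 2 = 31 distinct.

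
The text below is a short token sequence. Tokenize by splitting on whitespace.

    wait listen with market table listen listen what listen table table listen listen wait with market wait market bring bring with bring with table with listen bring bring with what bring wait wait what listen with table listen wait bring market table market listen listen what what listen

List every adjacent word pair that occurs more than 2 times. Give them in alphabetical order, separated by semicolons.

bring with; listen listen; table listen; what listen

Bigram counts meeting the condition (more than 2 times):
  bring with: 3
  listen listen: 3
  table listen: 3
  what listen: 3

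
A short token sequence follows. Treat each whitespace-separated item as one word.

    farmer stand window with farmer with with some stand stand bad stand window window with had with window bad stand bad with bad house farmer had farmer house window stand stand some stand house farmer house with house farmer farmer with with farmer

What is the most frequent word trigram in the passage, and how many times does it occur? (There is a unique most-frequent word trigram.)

"farmer with with", 2 times

Trigram frequencies (highest first):
  farmer with with: 2
  farmer stand window: 1
  stand window with: 1
  window with farmer: 1
  with farmer with: 1
  with with some: 1
  … (34 more, each ≤ 1)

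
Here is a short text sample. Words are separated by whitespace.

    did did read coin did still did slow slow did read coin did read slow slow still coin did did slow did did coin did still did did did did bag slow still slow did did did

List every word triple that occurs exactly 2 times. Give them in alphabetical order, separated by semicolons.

Trigram counts meeting the condition (exactly 2 times):
  coin did still: 2
  did read coin: 2
  did still did: 2
  read coin did: 2
  slow did did: 2

coin did still; did read coin; did still did; read coin did; slow did did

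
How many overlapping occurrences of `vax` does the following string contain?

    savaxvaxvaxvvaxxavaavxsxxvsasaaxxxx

Sliding a length-3 window over the 35 characters (33 positions):
  position 3–5: vax
  position 6–8: vax
  position 9–11: vax
  position 13–15: vax

4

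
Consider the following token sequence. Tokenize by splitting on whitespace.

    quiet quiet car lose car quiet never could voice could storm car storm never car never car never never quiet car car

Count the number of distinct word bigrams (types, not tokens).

22 tokens → 21 bigram windows in total.
Repeated bigrams (each contributes count−1 duplicates):
  car never: 2
  never car: 2
  quiet car: 2
3 duplicate windows → 21 − 3 = 18 distinct.

18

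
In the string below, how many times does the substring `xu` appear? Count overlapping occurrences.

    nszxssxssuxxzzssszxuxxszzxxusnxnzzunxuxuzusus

Sliding a length-2 window over the 45 characters (44 positions):
  position 19–20: xu
  position 27–28: xu
  position 37–38: xu
  position 39–40: xu

4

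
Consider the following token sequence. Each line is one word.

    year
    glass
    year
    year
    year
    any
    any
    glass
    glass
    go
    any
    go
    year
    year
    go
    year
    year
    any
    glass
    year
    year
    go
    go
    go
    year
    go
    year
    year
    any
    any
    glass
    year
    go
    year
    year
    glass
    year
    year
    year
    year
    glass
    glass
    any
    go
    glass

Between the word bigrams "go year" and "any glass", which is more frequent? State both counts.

"go year": 5 occurrences
"any glass": 3 occurrences

"go year" (5 vs 3)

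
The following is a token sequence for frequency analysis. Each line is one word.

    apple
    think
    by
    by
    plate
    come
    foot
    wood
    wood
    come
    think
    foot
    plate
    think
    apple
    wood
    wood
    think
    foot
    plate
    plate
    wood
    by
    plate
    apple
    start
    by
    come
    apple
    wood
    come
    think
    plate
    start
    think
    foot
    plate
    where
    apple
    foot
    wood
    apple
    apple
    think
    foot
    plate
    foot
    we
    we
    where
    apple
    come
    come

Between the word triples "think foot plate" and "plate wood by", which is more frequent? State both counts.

"think foot plate" (4 vs 1)

"think foot plate": 4 occurrences
"plate wood by": 1 occurrence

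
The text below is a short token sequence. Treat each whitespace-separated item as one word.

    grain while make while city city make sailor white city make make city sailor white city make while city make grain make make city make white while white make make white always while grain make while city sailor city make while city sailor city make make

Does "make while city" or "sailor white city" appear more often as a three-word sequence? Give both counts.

"make while city" (4 vs 2)

"make while city": 4 occurrences
"sailor white city": 2 occurrences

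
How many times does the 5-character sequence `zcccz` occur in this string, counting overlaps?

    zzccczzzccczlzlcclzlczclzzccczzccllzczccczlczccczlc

Sliding a length-5 window over the 51 characters (47 positions):
  position 2–6: zcccz
  position 8–12: zcccz
  position 26–30: zcccz
  position 38–42: zcccz
  position 45–49: zcccz

5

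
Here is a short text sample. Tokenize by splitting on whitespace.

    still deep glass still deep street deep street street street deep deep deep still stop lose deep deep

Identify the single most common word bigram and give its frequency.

Bigram frequencies (highest first):
  deep deep: 3
  still deep: 2
  deep street: 2
  street deep: 2
  street street: 2
  deep glass: 1
  … (5 more, each ≤ 1)

"deep deep", 3 times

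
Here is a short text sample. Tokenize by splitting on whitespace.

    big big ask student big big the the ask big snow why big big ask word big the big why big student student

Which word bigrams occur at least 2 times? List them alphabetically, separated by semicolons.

big ask; big big; big the; why big

Bigram counts meeting the condition (at least 2 times):
  big ask: 2
  big big: 3
  big the: 2
  why big: 2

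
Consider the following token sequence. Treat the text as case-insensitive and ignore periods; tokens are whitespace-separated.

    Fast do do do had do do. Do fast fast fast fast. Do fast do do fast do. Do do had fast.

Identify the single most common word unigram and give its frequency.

"do", 12 times

Unigram frequencies (highest first):
  do: 12
  fast: 8
  had: 2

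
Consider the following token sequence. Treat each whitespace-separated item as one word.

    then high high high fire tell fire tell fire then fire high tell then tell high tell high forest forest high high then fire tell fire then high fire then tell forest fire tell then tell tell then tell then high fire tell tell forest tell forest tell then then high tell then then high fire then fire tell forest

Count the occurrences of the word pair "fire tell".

Scanning the 59 overlapping bigram windows for "fire tell":
  position 5–6: fire tell
  position 7–8: fire tell
  position 24–25: fire tell
  position 33–34: fire tell
  position 42–43: fire tell
  position 58–59: fire tell

6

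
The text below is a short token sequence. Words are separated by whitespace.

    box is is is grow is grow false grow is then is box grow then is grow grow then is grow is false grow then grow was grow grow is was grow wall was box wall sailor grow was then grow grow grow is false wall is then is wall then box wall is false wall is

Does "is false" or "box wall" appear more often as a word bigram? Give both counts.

"is false": 3 occurrences
"box wall": 2 occurrences

"is false" (3 vs 2)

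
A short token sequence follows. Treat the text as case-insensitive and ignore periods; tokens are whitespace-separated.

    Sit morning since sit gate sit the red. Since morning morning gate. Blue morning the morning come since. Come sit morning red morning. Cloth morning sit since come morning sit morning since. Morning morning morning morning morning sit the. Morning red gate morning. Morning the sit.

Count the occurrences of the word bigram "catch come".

Scanning the 45 overlapping bigram windows for "catch come":
  (none found)

0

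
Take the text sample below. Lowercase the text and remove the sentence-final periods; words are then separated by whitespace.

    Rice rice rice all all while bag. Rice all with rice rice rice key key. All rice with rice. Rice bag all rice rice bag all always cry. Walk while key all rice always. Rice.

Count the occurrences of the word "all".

7

Scanning the 35 tokens for "all":
  position 4: all
  position 5: all
  position 9: all
  position 16: all
  position 22: all
  position 26: all
  position 32: all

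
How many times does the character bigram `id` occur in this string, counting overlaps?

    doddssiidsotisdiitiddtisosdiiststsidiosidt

Sliding a length-2 window over the 42 characters (41 positions):
  position 8–9: id
  position 19–20: id
  position 35–36: id
  position 40–41: id

4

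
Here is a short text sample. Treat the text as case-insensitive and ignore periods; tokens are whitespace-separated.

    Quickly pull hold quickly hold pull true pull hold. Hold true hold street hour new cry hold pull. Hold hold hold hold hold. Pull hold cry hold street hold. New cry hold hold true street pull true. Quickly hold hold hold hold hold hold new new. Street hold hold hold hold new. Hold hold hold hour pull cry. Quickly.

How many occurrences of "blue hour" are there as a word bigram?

Scanning the 58 overlapping bigram windows for "blue hour":
  (none found)

0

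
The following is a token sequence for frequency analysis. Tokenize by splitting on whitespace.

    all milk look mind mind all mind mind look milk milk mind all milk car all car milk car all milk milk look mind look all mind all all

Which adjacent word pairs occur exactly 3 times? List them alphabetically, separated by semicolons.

Bigram counts meeting the condition (exactly 3 times):
  all milk: 3
  mind all: 3

all milk; mind all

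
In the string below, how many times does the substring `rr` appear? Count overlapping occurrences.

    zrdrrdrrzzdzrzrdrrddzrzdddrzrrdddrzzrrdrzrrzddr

Sliding a length-2 window over the 47 characters (46 positions):
  position 4–5: rr
  position 7–8: rr
  position 17–18: rr
  position 29–30: rr
  position 37–38: rr
  position 42–43: rr

6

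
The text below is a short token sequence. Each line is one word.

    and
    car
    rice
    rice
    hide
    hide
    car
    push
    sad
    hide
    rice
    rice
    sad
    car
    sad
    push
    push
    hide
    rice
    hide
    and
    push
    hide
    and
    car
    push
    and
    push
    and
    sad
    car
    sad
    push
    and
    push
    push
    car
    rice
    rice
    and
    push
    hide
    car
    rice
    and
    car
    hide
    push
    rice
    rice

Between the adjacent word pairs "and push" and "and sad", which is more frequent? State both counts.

"and push": 4 occurrences
"and sad": 1 occurrence

"and push" (4 vs 1)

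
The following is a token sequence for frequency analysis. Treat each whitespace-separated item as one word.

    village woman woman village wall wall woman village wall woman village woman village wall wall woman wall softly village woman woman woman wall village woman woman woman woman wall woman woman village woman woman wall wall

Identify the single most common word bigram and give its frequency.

Bigram frequencies (highest first):
  woman woman: 8
  village woman: 5
  woman village: 5
  wall woman: 4
  woman wall: 4
  village wall: 3
  … (4 more, each ≤ 3)

"woman woman", 8 times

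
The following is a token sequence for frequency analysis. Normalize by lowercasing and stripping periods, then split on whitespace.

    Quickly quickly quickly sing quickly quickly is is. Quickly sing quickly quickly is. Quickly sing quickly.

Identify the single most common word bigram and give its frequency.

Bigram frequencies (highest first):
  quickly quickly: 4
  quickly sing: 3
  sing quickly: 3
  quickly is: 2
  is quickly: 2
  is is: 1

"quickly quickly", 4 times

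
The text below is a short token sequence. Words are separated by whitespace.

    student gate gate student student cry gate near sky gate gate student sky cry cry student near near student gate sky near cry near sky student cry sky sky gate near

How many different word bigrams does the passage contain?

23

31 tokens → 30 bigram windows in total.
Repeated bigrams (each contributes count−1 duplicates):
  gate gate: 2
  gate near: 2
  gate student: 2
  near sky: 2
  sky gate: 2
  student cry: 2
  student gate: 2
7 duplicate windows → 30 − 7 = 23 distinct.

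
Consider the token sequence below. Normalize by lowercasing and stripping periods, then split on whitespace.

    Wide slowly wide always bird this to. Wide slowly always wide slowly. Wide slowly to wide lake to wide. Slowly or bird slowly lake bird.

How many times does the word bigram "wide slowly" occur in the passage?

5

Scanning the 24 overlapping bigram windows for "wide slowly":
  position 1–2: wide slowly
  position 8–9: wide slowly
  position 11–12: wide slowly
  position 13–14: wide slowly
  position 19–20: wide slowly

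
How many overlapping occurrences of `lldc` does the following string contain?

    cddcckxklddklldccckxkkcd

Sliding a length-4 window over the 24 characters (21 positions):
  position 13–16: lldc

1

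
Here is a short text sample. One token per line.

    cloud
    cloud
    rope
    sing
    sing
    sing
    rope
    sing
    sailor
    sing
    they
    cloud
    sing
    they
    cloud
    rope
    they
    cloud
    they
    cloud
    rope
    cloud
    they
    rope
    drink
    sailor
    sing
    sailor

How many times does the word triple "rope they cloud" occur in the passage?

Scanning the 26 overlapping trigram windows for "rope they cloud":
  position 16–18: rope they cloud

1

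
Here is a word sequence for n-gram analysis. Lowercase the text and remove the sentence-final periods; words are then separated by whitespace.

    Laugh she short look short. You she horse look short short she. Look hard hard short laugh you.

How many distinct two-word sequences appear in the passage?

16

18 tokens → 17 bigram windows in total.
Repeated bigrams (each contributes count−1 duplicates):
  look short: 2
1 duplicate windows → 17 − 1 = 16 distinct.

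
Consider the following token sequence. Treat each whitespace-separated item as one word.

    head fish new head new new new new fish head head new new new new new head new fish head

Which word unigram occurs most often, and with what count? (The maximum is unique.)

"new", 11 times

Unigram frequencies (highest first):
  new: 11
  head: 6
  fish: 3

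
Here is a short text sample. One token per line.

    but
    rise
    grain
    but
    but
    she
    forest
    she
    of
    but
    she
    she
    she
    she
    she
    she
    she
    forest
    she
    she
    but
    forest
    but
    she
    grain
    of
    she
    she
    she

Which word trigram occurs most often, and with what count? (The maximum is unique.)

"she she she", 6 times

Trigram frequencies (highest first):
  she she she: 6
  she forest she: 2
  but rise grain: 1
  rise grain but: 1
  grain but but: 1
  but but she: 1
  … (15 more, each ≤ 1)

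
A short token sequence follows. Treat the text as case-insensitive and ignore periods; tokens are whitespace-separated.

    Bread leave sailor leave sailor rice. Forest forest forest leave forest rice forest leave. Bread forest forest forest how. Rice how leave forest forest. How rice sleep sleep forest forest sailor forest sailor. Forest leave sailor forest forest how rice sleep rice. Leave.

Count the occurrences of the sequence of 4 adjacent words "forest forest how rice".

3

Scanning the 40 overlapping 4-gram windows for "forest forest how rice":
  position 17–20: forest forest how rice
  position 23–26: forest forest how rice
  position 37–40: forest forest how rice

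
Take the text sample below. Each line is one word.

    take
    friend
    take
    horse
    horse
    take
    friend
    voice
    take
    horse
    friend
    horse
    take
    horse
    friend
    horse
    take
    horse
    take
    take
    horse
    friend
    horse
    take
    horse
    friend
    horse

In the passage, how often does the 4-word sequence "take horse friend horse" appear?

4

Scanning the 24 overlapping 4-gram windows for "take horse friend horse":
  position 9–12: take horse friend horse
  position 13–16: take horse friend horse
  position 20–23: take horse friend horse
  position 24–27: take horse friend horse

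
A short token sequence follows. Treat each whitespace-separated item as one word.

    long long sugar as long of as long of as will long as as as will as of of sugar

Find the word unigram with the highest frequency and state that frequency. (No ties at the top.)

"as", 7 times

Unigram frequencies (highest first):
  as: 7
  long: 5
  of: 4
  sugar: 2
  will: 2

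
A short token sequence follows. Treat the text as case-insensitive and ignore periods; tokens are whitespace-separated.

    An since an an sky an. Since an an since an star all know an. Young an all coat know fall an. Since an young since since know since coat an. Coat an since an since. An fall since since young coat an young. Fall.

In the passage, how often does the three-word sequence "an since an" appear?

6

Scanning the 43 overlapping trigram windows for "an since an":
  position 1–3: an since an
  position 6–8: an since an
  position 9–11: an since an
  position 22–24: an since an
  position 33–35: an since an
  position 35–37: an since an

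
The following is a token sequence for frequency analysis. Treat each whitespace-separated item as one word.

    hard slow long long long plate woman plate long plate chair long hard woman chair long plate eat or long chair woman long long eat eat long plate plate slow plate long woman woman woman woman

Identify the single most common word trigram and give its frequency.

"woman woman woman", 2 times

Trigram frequencies (highest first):
  woman woman woman: 2
  hard slow long: 1
  slow long long: 1
  long long long: 1
  long long plate: 1
  long plate woman: 1
  … (27 more, each ≤ 1)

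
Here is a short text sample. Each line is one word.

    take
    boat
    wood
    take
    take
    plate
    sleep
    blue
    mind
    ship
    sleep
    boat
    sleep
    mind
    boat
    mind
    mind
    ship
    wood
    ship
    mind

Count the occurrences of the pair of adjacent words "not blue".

0

Scanning the 20 overlapping bigram windows for "not blue":
  (none found)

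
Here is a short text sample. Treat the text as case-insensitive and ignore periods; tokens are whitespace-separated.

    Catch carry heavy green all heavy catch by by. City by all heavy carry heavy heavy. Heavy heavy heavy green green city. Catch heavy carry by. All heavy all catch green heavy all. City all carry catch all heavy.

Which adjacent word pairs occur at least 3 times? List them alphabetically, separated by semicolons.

all heavy; heavy heavy

Bigram counts meeting the condition (at least 3 times):
  all heavy: 4
  heavy heavy: 4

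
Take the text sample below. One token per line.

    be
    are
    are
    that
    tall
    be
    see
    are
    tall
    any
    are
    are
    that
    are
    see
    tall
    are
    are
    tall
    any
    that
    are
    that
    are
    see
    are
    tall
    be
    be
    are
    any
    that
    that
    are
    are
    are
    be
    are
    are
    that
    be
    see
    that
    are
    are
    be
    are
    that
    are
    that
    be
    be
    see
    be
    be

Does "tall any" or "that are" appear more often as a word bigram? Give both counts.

"that are" (6 vs 2)

"tall any": 2 occurrences
"that are": 6 occurrences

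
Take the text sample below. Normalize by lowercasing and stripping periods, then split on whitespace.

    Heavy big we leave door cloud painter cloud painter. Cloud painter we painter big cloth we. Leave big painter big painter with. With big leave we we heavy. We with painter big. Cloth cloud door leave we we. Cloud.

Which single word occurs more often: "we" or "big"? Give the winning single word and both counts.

"we": 8 occurrences
"big": 6 occurrences

"we" (8 vs 6)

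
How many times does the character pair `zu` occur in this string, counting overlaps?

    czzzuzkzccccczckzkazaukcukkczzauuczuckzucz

Sliding a length-2 window over the 42 characters (41 positions):
  position 4–5: zu
  position 35–36: zu
  position 39–40: zu

3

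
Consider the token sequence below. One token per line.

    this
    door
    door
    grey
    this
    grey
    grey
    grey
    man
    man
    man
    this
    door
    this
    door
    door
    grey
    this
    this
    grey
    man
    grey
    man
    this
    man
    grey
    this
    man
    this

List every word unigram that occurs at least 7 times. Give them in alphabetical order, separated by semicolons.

Unigram counts meeting the condition (at least 7 times):
  grey: 8
  man: 7
  this: 9

grey; man; this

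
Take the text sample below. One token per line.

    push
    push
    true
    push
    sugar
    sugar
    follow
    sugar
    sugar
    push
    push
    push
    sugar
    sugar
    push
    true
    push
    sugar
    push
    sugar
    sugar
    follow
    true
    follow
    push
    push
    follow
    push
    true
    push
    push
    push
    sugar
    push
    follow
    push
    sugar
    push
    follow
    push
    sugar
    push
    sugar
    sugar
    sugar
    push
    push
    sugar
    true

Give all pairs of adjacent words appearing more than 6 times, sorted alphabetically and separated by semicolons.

push push; push sugar; sugar push

Bigram counts meeting the condition (more than 6 times):
  push push: 7
  push sugar: 9
  sugar push: 7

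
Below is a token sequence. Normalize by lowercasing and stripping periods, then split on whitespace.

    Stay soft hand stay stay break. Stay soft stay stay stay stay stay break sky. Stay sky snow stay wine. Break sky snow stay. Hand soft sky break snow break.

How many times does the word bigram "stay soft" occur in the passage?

2

Scanning the 29 overlapping bigram windows for "stay soft":
  position 1–2: stay soft
  position 7–8: stay soft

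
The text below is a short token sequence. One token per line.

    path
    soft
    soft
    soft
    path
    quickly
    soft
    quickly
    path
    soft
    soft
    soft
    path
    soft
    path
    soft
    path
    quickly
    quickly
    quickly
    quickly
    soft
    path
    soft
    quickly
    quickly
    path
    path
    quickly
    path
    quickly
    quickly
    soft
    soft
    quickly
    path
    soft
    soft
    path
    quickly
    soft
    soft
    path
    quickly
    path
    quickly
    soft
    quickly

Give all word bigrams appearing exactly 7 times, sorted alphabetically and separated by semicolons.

path quickly; soft path; soft soft

Bigram counts meeting the condition (exactly 7 times):
  path quickly: 7
  soft path: 7
  soft soft: 7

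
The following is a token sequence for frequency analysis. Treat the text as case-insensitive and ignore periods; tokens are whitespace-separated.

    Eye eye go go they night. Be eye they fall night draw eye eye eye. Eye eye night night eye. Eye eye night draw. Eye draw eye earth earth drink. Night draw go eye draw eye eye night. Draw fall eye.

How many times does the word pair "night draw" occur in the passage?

Scanning the 40 overlapping bigram windows for "night draw":
  position 11–12: night draw
  position 23–24: night draw
  position 31–32: night draw
  position 38–39: night draw

4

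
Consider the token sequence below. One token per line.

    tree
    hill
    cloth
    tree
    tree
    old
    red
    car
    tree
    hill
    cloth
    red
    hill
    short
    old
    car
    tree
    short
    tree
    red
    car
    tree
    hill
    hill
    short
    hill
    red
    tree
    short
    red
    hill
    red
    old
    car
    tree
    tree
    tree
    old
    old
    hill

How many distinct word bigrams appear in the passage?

24

40 tokens → 39 bigram windows in total.
Repeated bigrams (each contributes count−1 duplicates):
  car tree: 4
  tree hill: 3
  tree tree: 3
  hill cloth: 2
  hill red: 2
  hill short: 2
  old car: 2
  red car: 2
  … (3 more repeated)
15 duplicate windows → 39 − 15 = 24 distinct.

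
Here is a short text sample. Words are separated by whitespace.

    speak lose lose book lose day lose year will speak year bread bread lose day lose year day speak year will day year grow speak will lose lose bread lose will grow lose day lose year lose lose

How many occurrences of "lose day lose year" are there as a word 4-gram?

Scanning the 35 overlapping 4-gram windows for "lose day lose year":
  position 5–8: lose day lose year
  position 14–17: lose day lose year
  position 33–36: lose day lose year

3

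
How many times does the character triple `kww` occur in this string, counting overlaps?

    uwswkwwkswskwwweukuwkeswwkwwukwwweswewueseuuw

4

Sliding a length-3 window over the 45 characters (43 positions):
  position 5–7: kww
  position 12–14: kww
  position 26–28: kww
  position 30–32: kww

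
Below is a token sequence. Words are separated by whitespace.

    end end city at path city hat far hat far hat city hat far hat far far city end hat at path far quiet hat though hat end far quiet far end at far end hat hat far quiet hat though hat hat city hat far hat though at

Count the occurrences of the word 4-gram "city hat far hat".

Scanning the 46 overlapping 4-gram windows for "city hat far hat":
  position 6–9: city hat far hat
  position 12–15: city hat far hat
  position 44–47: city hat far hat

3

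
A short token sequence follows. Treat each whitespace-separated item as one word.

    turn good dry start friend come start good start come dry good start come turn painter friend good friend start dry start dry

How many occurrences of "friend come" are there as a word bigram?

1

Scanning the 22 overlapping bigram windows for "friend come":
  position 5–6: friend come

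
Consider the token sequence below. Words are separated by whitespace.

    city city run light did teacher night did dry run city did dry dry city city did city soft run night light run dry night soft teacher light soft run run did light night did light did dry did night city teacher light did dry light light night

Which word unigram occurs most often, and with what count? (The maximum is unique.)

Unigram frequencies (highest first):
  did: 9
  light: 8
  city: 7
  run: 6
  night: 6
  dry: 6
  … (2 more, each ≤ 3)

"did", 9 times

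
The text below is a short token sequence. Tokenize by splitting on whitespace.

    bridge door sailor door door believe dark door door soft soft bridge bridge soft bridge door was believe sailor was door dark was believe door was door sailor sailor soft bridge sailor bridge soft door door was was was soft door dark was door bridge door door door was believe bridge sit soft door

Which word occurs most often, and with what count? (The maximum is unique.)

"door", 17 times

Unigram frequencies (highest first):
  door: 17
  was: 9
  bridge: 8
  soft: 7
  sailor: 5
  believe: 4
  … (2 more, each ≤ 3)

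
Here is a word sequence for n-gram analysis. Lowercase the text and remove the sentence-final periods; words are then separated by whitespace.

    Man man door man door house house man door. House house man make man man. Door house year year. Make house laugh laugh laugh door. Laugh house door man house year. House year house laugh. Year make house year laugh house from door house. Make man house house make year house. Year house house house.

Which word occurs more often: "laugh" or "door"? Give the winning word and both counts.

"door" (7 vs 6)

"laugh": 6 occurrences
"door": 7 occurrences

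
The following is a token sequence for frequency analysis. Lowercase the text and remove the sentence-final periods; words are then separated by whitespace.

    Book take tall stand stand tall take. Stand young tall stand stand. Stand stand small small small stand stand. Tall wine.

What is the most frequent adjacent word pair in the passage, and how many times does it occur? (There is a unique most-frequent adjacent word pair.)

"stand stand", 5 times

Bigram frequencies (highest first):
  stand stand: 5
  tall stand: 2
  stand tall: 2
  small small: 2
  book take: 1
  take tall: 1
  … (7 more, each ≤ 1)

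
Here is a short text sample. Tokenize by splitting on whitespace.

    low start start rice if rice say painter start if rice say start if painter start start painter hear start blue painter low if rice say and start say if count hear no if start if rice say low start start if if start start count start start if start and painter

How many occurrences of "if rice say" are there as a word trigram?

4

Scanning the 50 overlapping trigram windows for "if rice say":
  position 5–7: if rice say
  position 10–12: if rice say
  position 24–26: if rice say
  position 36–38: if rice say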